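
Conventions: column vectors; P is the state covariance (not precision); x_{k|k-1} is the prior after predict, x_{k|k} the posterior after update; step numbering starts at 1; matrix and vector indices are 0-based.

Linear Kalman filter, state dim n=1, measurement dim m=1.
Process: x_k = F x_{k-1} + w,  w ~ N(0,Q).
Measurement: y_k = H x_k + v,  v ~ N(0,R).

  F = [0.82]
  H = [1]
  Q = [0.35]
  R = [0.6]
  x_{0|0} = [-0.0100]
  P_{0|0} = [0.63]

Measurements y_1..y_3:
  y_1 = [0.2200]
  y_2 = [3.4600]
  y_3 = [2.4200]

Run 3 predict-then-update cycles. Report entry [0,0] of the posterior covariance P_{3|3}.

step 1: x^-=[-0.0082]  P^-=[0.7736]  S=[1.3736]  K=[0.5632]  nu=[0.2282]  x^+=[0.1203]  P^+=[0.3379]
step 2: x^-=[0.0987]  P^-=[0.5772]  S=[1.1772]  K=[0.4903]  nu=[3.3613]  x^+=[1.7468]  P^+=[0.2942]
step 3: x^-=[1.4324]  P^-=[0.5478]  S=[1.1478]  K=[0.4773]  nu=[0.9876]  x^+=[1.9037]  P^+=[0.2864]

P_post[0,0] = 0.2864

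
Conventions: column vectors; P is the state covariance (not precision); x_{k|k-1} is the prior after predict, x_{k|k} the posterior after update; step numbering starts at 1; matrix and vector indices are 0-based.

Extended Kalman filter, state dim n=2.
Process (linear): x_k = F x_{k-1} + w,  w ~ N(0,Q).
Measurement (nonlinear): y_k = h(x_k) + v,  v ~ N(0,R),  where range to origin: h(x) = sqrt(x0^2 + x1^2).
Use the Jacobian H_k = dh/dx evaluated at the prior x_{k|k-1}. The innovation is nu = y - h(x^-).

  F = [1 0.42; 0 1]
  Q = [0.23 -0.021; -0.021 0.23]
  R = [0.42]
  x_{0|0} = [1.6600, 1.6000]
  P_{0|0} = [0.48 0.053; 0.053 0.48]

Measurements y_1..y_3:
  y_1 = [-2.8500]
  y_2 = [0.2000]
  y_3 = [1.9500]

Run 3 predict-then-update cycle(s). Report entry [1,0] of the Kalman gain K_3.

step 1: x^-=[2.3320, 1.6000]  P^-=[0.8392 0.2336; 0.2336 0.7100]  H_jac=[0.8246 0.5657]  S=[1.4358]  K=[0.5740; 0.4139]  nu=[-5.6781]  x^+=[-0.9272, -0.7503]  P^+=[0.3661 -0.1075; -0.1075 0.4640]
step 2: x^-=[-1.2423, -0.7503]  P^-=[0.5877 0.0664; 0.0664 0.6940]  H_jac=[-0.8560 -0.5170]  S=[1.0948]  K=[-0.4908; -0.3796]  nu=[-1.2513]  x^+=[-0.6282, -0.2753]  P^+=[0.3239 -0.1376; -0.1376 0.5363]
step 3: x^-=[-0.7438, -0.2753]  P^-=[0.5329 0.0666; 0.0666 0.7663]  H_jac=[-0.9378 -0.3471]  S=[1.0244]  K=[-0.5105; -0.3206]  nu=[1.1569]  x^+=[-1.3343, -0.6462]  P^+=[0.2660 -0.1010; -0.1010 0.6609]

K[1,0] = -0.3206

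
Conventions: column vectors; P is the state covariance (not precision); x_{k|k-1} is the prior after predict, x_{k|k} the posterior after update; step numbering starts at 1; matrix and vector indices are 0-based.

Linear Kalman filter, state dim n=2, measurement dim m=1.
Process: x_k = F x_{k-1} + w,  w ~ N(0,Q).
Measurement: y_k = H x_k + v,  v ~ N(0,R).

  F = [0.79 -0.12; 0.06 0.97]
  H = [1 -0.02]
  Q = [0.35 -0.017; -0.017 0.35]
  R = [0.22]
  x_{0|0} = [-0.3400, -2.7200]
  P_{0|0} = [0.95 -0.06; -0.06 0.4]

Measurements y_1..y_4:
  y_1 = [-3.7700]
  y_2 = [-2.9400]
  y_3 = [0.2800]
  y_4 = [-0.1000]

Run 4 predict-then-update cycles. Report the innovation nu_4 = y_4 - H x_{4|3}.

step 1: x^-=[0.0578, -2.6588]  P^-=[0.9600 -0.0641; -0.0641 0.7228]  S=[1.1829]  K=[0.8127; -0.0664]  nu=[-3.8810]  x^+=[-3.0962, -2.4011]  P^+=[0.1788 -0.0003; -0.0003 0.7176]
step 2: x^-=[-2.1579, -2.5149]  P^-=[0.4720 -0.0922; -0.0922 1.0258]  S=[0.6961]  K=[0.6807; -0.1620]  nu=[-0.8324]  x^+=[-2.7245, -2.3800]  P^+=[0.1494 -0.0155; -0.0155 1.0075]
step 3: x^-=[-1.8668, -2.4721]  P^-=[0.4607 -0.1389; -0.1389 1.2967]  S=[0.6868]  K=[0.6749; -0.2401]  nu=[2.0973]  x^+=[-0.4513, -2.9756]  P^+=[0.1479 -0.0277; -0.0277 1.2571]
step 4: x^-=[0.0005, -2.9134]  P^-=[0.4657 -0.1773; -0.1773 1.5301]  S=[0.6934]  K=[0.6767; -0.2999]  nu=[-0.1588]  x^+=[-0.1069, -2.8658]  P^+=[0.1481 -0.0366; -0.0366 1.4678]

innov = [-0.1588]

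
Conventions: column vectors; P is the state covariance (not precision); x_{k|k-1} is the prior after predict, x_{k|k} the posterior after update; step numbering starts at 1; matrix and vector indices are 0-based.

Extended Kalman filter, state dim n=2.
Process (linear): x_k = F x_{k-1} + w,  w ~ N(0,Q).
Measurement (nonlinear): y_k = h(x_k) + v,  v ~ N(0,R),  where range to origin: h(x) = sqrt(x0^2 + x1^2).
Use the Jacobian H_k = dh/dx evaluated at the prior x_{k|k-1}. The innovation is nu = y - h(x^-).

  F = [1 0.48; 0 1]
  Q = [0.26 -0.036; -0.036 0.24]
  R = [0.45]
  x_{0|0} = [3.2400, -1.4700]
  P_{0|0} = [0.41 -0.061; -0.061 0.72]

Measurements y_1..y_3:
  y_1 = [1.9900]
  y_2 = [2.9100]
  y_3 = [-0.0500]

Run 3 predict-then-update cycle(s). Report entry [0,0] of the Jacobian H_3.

step 1: x^-=[2.5344, -1.4700]  P^-=[0.7773 0.2486; 0.2486 0.9600]  H_jac=[0.8650 -0.5017]  S=[1.0575]  K=[0.5179; -0.2521]  nu=[-0.9399]  x^+=[2.0477, -1.2330]  P^+=[0.4937 0.3867; 0.3867 0.8928]
step 2: x^-=[1.4558, -1.2330]  P^-=[1.3306 0.7792; 0.7792 1.1328]  H_jac=[0.7631 -0.6463]  S=[0.9294]  K=[0.5506; -0.1480]  nu=[1.0022]  x^+=[2.0076, -1.3814]  P^+=[1.0488 0.8549; 0.8549 1.1124]
step 3: x^-=[1.3446, -1.3814]  P^-=[2.3859 1.3529; 1.3529 1.3524]  H_jac=[0.6975 -0.7166]  S=[0.9528]  K=[0.7291; -0.0268]  nu=[-1.9777]  x^+=[-0.0974, -1.3285]  P^+=[1.8794 1.3715; 1.3715 1.3517]

H_jac[0,0] = 0.6975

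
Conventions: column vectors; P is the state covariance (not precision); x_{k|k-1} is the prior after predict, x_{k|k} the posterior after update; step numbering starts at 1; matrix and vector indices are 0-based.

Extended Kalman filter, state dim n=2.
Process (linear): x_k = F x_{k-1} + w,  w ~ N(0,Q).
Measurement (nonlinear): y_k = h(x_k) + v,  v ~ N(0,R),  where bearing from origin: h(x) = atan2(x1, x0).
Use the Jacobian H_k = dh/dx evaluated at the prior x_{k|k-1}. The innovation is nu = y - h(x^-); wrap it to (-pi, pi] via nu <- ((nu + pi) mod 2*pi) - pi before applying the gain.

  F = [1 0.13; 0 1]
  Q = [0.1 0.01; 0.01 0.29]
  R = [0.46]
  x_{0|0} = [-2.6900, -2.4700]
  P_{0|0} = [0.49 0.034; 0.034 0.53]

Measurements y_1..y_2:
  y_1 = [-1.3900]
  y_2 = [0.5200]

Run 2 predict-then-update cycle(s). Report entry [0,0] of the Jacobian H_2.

step 1: x^-=[-3.0111, -2.4700]  P^-=[0.6078 0.1129; 0.1129 0.8200]  H_jac=[0.1628 -0.1985]  S=[0.5011]  K=[0.1528; -0.2882]  nu=[1.0646]  x^+=[-2.8484, -2.7768]  P^+=[0.5961 0.1350; 0.1350 0.7784]
step 2: x^-=[-3.2094, -2.7768]  P^-=[0.7443 0.2462; 0.2462 1.0684]  H_jac=[0.1542 -0.1782]  S=[0.4981]  K=[0.1423; -0.3060]  nu=[2.9483]  x^+=[-2.7898, -3.6790]  P^+=[0.7343 0.2678; 0.2678 1.0217]

H_jac[0,0] = 0.1542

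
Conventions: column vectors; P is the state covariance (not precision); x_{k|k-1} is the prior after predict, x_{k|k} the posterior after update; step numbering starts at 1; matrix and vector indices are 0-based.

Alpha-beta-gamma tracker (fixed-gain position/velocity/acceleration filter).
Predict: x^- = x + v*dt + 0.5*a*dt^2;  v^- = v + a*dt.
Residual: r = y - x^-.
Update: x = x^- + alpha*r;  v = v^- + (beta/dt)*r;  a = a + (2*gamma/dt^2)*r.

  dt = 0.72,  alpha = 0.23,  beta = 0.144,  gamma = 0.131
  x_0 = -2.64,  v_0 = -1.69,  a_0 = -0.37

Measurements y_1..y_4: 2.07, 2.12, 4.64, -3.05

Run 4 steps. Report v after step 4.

step 1: x_pred=-3.9527  r=6.0227  x^+=-2.5675  v^+=-0.7519  a^+=2.6739
step 2: x_pred=-2.4158  r=4.5358  x^+=-1.3725  v^+=2.0805  a^+=4.9663
step 3: x_pred=1.4127  r=3.2273  x^+=2.1550  v^+=6.3017  a^+=6.5973
step 4: x_pred=8.4022  r=-11.4522  x^+=5.7682  v^+=8.7613  a^+=0.8094

v_post = 8.7613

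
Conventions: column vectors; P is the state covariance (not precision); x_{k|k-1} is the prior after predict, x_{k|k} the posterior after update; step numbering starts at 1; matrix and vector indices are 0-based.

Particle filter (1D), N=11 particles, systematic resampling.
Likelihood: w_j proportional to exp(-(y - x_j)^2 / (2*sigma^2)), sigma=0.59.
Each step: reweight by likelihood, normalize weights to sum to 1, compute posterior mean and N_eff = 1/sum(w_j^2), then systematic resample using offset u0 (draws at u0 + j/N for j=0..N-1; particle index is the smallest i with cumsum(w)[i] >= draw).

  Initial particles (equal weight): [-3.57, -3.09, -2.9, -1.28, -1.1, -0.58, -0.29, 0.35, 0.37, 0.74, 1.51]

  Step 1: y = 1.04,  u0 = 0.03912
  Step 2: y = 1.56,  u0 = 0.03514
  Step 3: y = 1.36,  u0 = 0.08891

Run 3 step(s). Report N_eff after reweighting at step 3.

N_eff = 9.6261

step 1: w=[0.0000, 0.0000, 0.0000, 0.0002, 0.0005, 0.0084, 0.0288, 0.1842, 0.1915, 0.3207, 0.2657]  mean=0.7599  Neff=4.0821  idx=[7, 7, 7, 8, 8, 9, 9, 9, 10, 10, 10]
step 2: w=[0.0257, 0.0257, 0.0257, 0.0275, 0.0275, 0.0800, 0.0800, 0.0800, 0.2094, 0.2094, 0.2094]  mean=1.1733  Neff=6.4857  idx=[1, 4, 6, 7, 8, 8, 8, 9, 9, 10, 10]
step 3: w=[0.0275, 0.0291, 0.0685, 0.0685, 0.1152, 0.1152, 0.1152, 0.1152, 0.1152, 0.1152, 0.1152]  mean=1.3394  Neff=9.6261  idx=[2, 3, 4, 5, 6, 7, 7, 8, 9, 10, 10]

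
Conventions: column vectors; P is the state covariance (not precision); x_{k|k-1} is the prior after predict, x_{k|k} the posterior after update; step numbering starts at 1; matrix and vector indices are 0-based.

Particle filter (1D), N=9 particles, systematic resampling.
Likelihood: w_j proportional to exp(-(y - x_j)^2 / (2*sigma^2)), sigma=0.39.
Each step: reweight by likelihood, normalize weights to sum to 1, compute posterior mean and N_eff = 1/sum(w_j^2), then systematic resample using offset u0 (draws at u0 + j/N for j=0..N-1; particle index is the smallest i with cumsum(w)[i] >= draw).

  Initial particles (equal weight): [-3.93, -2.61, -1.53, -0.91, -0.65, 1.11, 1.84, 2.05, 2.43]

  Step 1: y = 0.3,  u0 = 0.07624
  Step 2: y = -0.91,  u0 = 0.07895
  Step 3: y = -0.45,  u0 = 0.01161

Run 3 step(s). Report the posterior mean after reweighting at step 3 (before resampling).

post_mean = -0.6500

step 1: w=[0.0000, 0.0000, 0.0001, 0.0462, 0.2928, 0.6583, 0.0023, 0.0002, 0.0000]  mean=0.5029  Neff=1.9186  idx=[4, 4, 4, 5, 5, 5, 5, 5, 5]
step 2: w=[0.3333, 0.3333, 0.3333, 0.0000, 0.0000, 0.0000, 0.0000, 0.0000, 0.0000]  mean=-0.6500  Neff=3.0000  idx=[0, 0, 0, 1, 1, 1, 2, 2, 2]
step 3: w=[0.1111, 0.1111, 0.1111, 0.1111, 0.1111, 0.1111, 0.1111, 0.1111, 0.1111]  mean=-0.6500  Neff=9.0000  idx=[0, 1, 2, 3, 4, 5, 6, 7, 8]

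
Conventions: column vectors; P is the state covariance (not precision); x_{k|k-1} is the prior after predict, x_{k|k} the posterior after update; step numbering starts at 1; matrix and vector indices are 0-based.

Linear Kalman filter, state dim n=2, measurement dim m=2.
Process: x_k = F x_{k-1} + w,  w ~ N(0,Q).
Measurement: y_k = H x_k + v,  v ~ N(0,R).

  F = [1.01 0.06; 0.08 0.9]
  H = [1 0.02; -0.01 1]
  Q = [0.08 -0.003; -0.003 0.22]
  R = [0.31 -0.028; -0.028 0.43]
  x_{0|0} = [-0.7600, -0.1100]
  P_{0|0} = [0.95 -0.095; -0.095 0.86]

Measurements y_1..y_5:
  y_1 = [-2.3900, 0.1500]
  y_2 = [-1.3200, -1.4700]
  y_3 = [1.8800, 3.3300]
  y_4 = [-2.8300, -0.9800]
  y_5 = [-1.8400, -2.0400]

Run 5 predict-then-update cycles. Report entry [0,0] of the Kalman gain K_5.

step 1: x^-=[-0.7742, -0.1598]  P^-=[1.0407 0.0334; 0.0334 0.9090]  S=[1.3524 0.0132; 0.0132 1.3384]  K=[0.7699 0.0096; 0.0315 0.6786]  nu=[-1.6126, 0.3021]  x^+=[-2.0129, -0.0057]  P^+=[0.2387 -0.0150; -0.0150 0.2908]
step 2: x^-=[-2.0333, -0.1661]  P^-=[0.3227 0.0182; 0.0182 0.4549]  S=[0.6336 -0.0039; -0.0039 0.8845]  K=[0.5100 0.0192; 0.0463 0.5142]  nu=[0.7167, -1.3242]  x^+=[-1.6933, -0.8139]  P^+=[0.1577 -0.0044; -0.0044 0.2198]
step 3: x^-=[-1.7590, -0.8680]  P^-=[0.2411 0.0176; 0.0176 0.3984]  S=[0.5519 -0.0049; -0.0049 0.8281]  K=[0.4376 0.0209; 0.0505 0.4812]  nu=[3.6564, 4.1804]  x^+=[-0.0717, 1.3283]  P^+=[0.1351 -0.0019; -0.0019 0.2055]
step 4: x^-=[0.0072, 1.1897]  P^-=[0.2183 0.0173; 0.0173 0.3870]  S=[0.5292 -0.0052; -0.0052 0.8167]  K=[0.4134 0.0211; 0.0519 0.4740]  nu=[-2.8610, -2.1696]  x^+=[-1.2214, 0.0129]  P^+=[0.1276 -0.0012; -0.0012 0.2024]
step 5: x^-=[-1.2328, -0.0861]  P^-=[0.2107 0.0171; 0.0171 0.3845]  S=[0.5216 -0.0053; -0.0053 0.8142]  K=[0.4049 0.0211; 0.0524 0.4724]  nu=[-0.6054, -1.9662]  x^+=[-1.5194, -1.0467]  P^+=[0.1250 -0.0010; -0.0010 0.2017]

K[0,0] = 0.4049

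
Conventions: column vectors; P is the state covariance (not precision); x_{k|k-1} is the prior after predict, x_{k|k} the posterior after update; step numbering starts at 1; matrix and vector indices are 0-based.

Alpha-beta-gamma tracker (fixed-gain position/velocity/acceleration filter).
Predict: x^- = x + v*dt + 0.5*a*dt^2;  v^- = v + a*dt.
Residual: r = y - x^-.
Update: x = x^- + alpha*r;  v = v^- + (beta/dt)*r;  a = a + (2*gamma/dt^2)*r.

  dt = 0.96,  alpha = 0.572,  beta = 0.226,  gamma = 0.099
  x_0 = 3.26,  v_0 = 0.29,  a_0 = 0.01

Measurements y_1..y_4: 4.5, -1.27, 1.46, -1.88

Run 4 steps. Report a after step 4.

a_post = -1.0168

step 1: x_pred=3.5430  r=0.9570  x^+=4.0904  v^+=0.5249  a^+=0.2156
step 2: x_pred=4.6937  r=-5.9637  x^+=1.2824  v^+=-0.6721  a^+=-1.0657
step 3: x_pred=0.1462  r=1.3138  x^+=0.8977  v^+=-1.3858  a^+=-0.7834
step 4: x_pred=-0.7937  r=-1.0863  x^+=-1.4150  v^+=-2.3936  a^+=-1.0168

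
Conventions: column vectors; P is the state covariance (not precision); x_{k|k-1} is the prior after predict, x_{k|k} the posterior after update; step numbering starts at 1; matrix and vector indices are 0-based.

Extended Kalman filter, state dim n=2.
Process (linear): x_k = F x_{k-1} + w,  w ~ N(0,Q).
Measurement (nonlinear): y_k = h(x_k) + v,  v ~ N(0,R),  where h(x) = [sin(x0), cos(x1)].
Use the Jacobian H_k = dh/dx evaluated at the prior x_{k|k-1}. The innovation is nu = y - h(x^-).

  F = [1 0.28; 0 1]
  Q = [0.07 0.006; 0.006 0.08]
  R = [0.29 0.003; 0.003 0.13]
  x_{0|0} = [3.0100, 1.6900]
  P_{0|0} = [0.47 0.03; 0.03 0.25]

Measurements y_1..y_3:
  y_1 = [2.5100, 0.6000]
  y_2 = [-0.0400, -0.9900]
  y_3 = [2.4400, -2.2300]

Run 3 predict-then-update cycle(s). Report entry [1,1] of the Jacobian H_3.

H_jac[1,1] = -0.9340

step 1: x^-=[3.4832, 1.6900]  P^-=[0.5764 0.1060; 0.1060 0.3300]  H_jac=[-0.9422 0.0000; 0.0000 -0.9929]  S=[0.8017 0.1022; 0.1022 0.4553]  K=[-0.6670 -0.0815; -0.0338 -0.7120]  nu=[2.8450, 0.7189]  x^+=[1.5269, 1.0818]  P^+=[0.2056 0.0127; 0.0127 0.0933]
step 2: x^-=[1.8298, 1.0818]  P^-=[0.2900 0.0448; 0.0448 0.1733]  H_jac=[-0.2561 0.0000; 0.0000 -0.8828]  S=[0.3090 0.0131; 0.0131 0.2651]  K=[-0.2345 -0.1376; -0.0126 -0.5766]  nu=[-1.0066, -1.4597]  x^+=[2.2668, 1.9362]  P^+=[0.2671 0.0211; 0.0211 0.0850]
step 3: x^-=[2.8089, 1.9362]  P^-=[0.3556 0.0508; 0.0508 0.1650]  H_jac=[-0.9452 0.0000; 0.0000 -0.9340]  S=[0.6077 0.0479; 0.0479 0.2739]  K=[-0.5469 -0.0778; -0.0353 -0.5563]  nu=[2.1134, -1.8726]  x^+=[1.7986, 2.9035]  P^+=[0.1681 0.0126; 0.0126 0.0775]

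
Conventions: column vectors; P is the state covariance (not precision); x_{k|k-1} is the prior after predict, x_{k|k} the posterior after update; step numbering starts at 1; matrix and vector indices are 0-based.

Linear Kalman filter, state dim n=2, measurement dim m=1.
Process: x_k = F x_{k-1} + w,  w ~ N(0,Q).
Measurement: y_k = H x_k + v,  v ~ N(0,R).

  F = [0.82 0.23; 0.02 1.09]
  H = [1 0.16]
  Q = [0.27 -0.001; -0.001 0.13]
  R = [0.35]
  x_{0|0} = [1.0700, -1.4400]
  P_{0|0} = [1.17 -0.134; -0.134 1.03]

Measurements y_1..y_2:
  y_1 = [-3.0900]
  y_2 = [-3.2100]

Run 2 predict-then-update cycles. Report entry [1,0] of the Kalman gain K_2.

step 1: x^-=[0.5462, -1.5482]  P^-=[1.0607 0.1560; 0.1560 1.3484]  S=[1.4951]  K=[0.7261; 0.2487]  nu=[-3.3885]  x^+=[-1.9142, -2.3908]  P^+=[0.2724 -0.1139; -0.1139 1.2559]
step 2: x^-=[-2.1196, -2.6442]  P^-=[0.4766 0.2160; 0.2160 1.6173]  S=[0.9371]  K=[0.5455; 0.5066]  nu=[-0.6674]  x^+=[-2.4836, -2.9823]  P^+=[0.1978 -0.0430; -0.0430 1.3768]

K[1,0] = 0.5066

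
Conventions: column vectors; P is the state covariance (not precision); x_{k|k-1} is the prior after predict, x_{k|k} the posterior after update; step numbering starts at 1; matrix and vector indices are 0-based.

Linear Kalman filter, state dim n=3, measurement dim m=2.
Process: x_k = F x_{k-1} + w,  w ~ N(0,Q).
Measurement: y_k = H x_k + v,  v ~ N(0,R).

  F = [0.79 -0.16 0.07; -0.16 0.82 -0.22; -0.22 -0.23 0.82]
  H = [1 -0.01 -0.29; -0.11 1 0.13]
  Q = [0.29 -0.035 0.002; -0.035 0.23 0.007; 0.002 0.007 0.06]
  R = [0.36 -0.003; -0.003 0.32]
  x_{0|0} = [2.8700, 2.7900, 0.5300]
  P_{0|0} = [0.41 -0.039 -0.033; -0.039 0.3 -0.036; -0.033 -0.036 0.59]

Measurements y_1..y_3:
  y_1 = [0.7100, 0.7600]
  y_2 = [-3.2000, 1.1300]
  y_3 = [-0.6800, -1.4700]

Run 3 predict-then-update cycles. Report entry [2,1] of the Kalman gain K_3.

step 1: x^-=[1.8580, 1.7120, -0.8385]  P^-=[0.5635 -0.1588 -0.0342; -0.1588 0.4917 -0.1593; -0.0342 -0.1593 0.5140]  S=[0.9888 -0.2074; -0.2074 0.8217]  K=[0.5533 -0.1344; 0.0062 0.5960; -0.2179 -0.1629]  nu=[-1.3740, -0.6386]  x^+=[1.1836, 1.3229, -0.4351]  P^+=[0.2151 -0.0281 0.0544; -0.0281 0.2013 -0.1053; 0.0544 -0.1053 0.4599]
step 2: x^-=[0.6929, 0.9911, -0.9214]  P^-=[0.4471 -0.1344 0.0524; -0.1344 0.4423 -0.1830; 0.0524 -0.1830 0.4076]  S=[0.8126 -0.1447; -0.1447 0.7551]  K=[0.5088 -0.1366; -0.0035 0.5732; -0.1146 -0.2017]  nu=[-4.1502, 0.3349]  x^+=[-1.4645, 1.1974, -0.5134]  P^+=[0.2025 -0.0316 0.0664; -0.0316 0.1937 -0.1054; 0.0664 -0.1054 0.3729]
step 3: x^-=[-1.3845, 1.3292, -0.3742]  P^-=[0.4409 -0.1351 0.0575; -0.1351 0.4344 -0.1668; 0.0575 -0.1668 0.3433]  S=[0.7982 -0.1461; -0.1461 0.7503]  K=[0.5083 -0.1357; -0.0101 0.5680; -0.0850 -0.1878]  nu=[0.6092, -2.9028]  x^+=[-0.6808, -0.3257, 0.1192]  P^+=[0.2007 -0.0308 0.0606; -0.0308 0.1906 -0.0942; 0.0606 -0.0942 0.3158]

K[2,1] = -0.1878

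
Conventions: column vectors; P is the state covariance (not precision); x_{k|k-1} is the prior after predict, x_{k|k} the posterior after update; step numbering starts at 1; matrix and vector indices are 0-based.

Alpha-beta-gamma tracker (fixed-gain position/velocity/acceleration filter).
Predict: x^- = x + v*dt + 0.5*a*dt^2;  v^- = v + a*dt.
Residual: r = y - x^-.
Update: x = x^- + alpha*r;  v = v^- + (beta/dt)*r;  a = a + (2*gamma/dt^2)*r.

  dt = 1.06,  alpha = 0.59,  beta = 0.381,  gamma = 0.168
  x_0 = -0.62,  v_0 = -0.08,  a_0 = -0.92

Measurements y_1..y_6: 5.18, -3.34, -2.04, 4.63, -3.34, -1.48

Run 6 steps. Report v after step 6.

v_post = -0.3154

step 1: x_pred=-1.2217  r=6.4017  x^+=2.5553  v^+=1.2458  a^+=0.9943
step 2: x_pred=4.4345  r=-7.7745  x^+=-0.1525  v^+=-0.4946  a^+=-1.3305
step 3: x_pred=-1.4243  r=-0.6157  x^+=-1.7875  v^+=-2.1263  a^+=-1.5147
step 4: x_pred=-4.8924  r=9.5224  x^+=0.7258  v^+=-0.3092  a^+=1.3329
step 5: x_pred=1.1469  r=-4.4869  x^+=-1.5004  v^+=-0.5091  a^+=-0.0089
step 6: x_pred=-2.0449  r=0.5649  x^+=-1.7116  v^+=-0.3154  a^+=0.1601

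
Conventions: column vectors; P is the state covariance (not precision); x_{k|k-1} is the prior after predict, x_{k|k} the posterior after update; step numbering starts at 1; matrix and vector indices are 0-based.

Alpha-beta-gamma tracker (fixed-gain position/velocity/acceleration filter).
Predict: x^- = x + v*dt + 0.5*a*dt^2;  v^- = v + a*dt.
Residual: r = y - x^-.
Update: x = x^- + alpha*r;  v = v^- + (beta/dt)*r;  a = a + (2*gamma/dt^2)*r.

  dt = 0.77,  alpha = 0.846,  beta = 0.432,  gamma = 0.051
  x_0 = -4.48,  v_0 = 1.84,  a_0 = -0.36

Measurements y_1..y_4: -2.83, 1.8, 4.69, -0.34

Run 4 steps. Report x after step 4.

step 1: x_pred=-3.1699  r=0.3399  x^+=-2.8823  v^+=1.7535  a^+=-0.3015
step 2: x_pred=-1.6215  r=3.4215  x^+=1.2731  v^+=3.4410  a^+=0.2871
step 3: x_pred=4.0077  r=0.6823  x^+=4.5849  v^+=4.0448  a^+=0.4045
step 4: x_pred=7.8193  r=-8.1593  x^+=0.9165  v^+=-0.2215  a^+=-0.9992

x_post = 0.9165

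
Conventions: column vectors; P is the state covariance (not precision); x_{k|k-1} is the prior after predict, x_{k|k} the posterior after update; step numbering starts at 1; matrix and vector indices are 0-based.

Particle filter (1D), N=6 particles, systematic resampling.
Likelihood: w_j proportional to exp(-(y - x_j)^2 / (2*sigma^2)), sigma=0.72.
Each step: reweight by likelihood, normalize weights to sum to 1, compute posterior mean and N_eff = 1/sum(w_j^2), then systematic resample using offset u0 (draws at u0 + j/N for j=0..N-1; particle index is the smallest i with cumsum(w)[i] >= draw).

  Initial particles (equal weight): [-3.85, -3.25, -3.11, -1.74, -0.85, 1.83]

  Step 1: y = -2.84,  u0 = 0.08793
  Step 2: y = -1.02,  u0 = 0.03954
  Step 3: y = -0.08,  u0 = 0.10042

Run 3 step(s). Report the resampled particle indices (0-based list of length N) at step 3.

resampled_idx = [1, 2, 3, 4, 4, 5]

step 1: w=[0.1502, 0.3416, 0.3744, 0.1250, 0.0088, 0.0000]  mean=-3.0777  Neff=3.3885  idx=[0, 1, 1, 2, 2, 3]
step 2: w=[0.0007, 0.0126, 0.0126, 0.0227, 0.0227, 0.9287]  mean=-1.8417  Neff=1.1576  idx=[3, 5, 5, 5, 5, 5]
step 3: w=[0.0004, 0.1999, 0.1999, 0.1999, 0.1999, 0.1999]  mean=-1.7406  Neff=5.0041  idx=[1, 2, 3, 4, 4, 5]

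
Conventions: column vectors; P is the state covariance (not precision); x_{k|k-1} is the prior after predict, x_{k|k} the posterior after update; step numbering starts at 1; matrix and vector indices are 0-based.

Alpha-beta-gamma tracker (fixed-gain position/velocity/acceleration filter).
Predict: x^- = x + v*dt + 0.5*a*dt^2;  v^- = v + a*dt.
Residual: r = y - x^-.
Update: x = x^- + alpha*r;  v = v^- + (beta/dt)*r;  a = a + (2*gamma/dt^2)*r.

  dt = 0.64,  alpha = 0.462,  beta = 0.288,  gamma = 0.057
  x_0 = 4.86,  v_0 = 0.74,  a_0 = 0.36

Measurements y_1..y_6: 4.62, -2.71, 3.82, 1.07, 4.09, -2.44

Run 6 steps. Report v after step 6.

v_post = -1.3004

step 1: x_pred=5.4073  r=-0.7873  x^+=5.0436  v^+=0.6161  a^+=0.1409
step 2: x_pred=5.4667  r=-8.1767  x^+=1.6891  v^+=-2.9733  a^+=-2.1349
step 3: x_pred=-0.6510  r=4.4710  x^+=1.4146  v^+=-2.3276  a^+=-0.8905
step 4: x_pred=-0.2575  r=1.3275  x^+=0.3558  v^+=-2.3002  a^+=-0.5210
step 5: x_pred=-1.2230  r=5.3130  x^+=1.2316  v^+=-0.2428  a^+=0.9577
step 6: x_pred=1.2723  r=-3.7123  x^+=-0.4428  v^+=-1.3004  a^+=-0.0755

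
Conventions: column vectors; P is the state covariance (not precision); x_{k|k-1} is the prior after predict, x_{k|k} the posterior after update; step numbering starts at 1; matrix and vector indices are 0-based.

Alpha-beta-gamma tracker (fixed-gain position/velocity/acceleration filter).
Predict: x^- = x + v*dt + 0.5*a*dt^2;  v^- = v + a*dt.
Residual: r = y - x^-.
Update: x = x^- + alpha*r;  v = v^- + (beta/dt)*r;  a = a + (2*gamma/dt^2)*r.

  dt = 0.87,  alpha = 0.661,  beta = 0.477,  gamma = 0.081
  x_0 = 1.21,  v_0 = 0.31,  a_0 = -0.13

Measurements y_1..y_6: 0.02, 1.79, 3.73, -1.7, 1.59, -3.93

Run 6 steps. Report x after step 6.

x_post = -2.5644

step 1: x_pred=1.4305  r=-1.4105  x^+=0.4982  v^+=-0.5764  a^+=-0.4319
step 2: x_pred=-0.1668  r=1.9568  x^+=1.1266  v^+=0.1207  a^+=-0.0131
step 3: x_pred=1.2267  r=2.5033  x^+=2.8814  v^+=1.4818  a^+=0.5227
step 4: x_pred=4.3684  r=-6.0684  x^+=0.3572  v^+=-1.3906  a^+=-0.7761
step 5: x_pred=-1.1463  r=2.7363  x^+=0.6624  v^+=-0.5655  a^+=-0.1904
step 6: x_pred=0.0983  r=-4.0283  x^+=-2.5644  v^+=-2.9398  a^+=-1.0526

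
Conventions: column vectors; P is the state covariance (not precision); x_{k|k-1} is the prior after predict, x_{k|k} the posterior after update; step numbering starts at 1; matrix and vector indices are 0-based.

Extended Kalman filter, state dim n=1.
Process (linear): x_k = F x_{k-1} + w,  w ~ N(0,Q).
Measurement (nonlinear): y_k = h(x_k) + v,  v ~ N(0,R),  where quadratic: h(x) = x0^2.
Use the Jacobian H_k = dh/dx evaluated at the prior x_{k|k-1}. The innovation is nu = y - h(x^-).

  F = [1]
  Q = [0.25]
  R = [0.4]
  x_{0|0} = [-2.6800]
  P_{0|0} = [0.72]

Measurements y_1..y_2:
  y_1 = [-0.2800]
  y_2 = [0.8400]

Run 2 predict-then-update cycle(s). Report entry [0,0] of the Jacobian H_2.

step 1: x^-=[-2.6800]  P^-=[0.9700]  H_jac=[-5.3600]  S=[28.2677]  K=[-0.1839]  nu=[-7.4624]  x^+=[-1.3075]  P^+=[0.0137]
step 2: x^-=[-1.3075]  P^-=[0.2637]  H_jac=[-2.6149]  S=[2.2033]  K=[-0.3130]  nu=[-0.8695]  x^+=[-1.0353]  P^+=[0.0479]

H_jac[0,0] = -2.6149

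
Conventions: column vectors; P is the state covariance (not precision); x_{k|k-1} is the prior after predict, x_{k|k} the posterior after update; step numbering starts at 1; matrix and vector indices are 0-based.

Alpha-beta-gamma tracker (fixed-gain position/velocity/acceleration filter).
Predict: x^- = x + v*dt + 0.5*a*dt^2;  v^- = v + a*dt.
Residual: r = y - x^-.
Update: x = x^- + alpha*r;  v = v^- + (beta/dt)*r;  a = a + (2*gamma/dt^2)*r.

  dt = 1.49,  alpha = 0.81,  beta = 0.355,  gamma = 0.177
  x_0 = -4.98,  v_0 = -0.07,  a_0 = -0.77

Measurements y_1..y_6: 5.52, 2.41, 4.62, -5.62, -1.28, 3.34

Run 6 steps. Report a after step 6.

a_post = 0.6038

step 1: x_pred=-5.9390  r=11.4590  x^+=3.3428  v^+=1.5129  a^+=1.0572
step 2: x_pred=6.7705  r=-4.3605  x^+=3.2385  v^+=2.0492  a^+=0.3619
step 3: x_pred=6.6934  r=-2.0734  x^+=5.0140  v^+=2.0943  a^+=0.0313
step 4: x_pred=8.1692  r=-13.7892  x^+=-3.0000  v^+=-1.1444  a^+=-2.1675
step 5: x_pred=-7.1112  r=5.8312  x^+=-2.3879  v^+=-2.9846  a^+=-1.2377
step 6: x_pred=-8.2089  r=11.5489  x^+=1.1457  v^+=-2.0771  a^+=0.6038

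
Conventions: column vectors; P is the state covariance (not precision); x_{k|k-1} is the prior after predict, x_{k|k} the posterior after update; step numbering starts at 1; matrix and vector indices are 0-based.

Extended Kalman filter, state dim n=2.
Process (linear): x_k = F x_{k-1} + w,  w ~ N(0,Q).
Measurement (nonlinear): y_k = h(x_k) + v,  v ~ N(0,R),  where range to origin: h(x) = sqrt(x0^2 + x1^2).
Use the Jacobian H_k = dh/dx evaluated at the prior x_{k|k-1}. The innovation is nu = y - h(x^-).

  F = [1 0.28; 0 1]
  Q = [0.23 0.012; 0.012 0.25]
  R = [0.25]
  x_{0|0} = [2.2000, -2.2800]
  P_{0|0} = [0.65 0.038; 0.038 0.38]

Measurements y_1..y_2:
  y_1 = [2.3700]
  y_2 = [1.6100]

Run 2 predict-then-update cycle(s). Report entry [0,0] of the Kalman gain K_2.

K[0,0] = -0.0402

step 1: x^-=[1.5616, -2.2800]  P^-=[0.9311 0.1564; 0.1564 0.6300]  H_jac=[0.5651 -0.8250]  S=[0.8303]  K=[0.4782; -0.5196]  nu=[-0.3935]  x^+=[1.3734, -2.0755]  P^+=[0.7412 0.3627; 0.3627 0.4059]
step 2: x^-=[0.7923, -2.0755]  P^-=[1.2061 0.4884; 0.4884 0.6559]  H_jac=[0.3566 -0.9343]  S=[0.6504]  K=[-0.0402; -0.6743]  nu=[-0.6116]  x^+=[0.8168, -1.6631]  P^+=[1.2051 0.4707; 0.4707 0.3601]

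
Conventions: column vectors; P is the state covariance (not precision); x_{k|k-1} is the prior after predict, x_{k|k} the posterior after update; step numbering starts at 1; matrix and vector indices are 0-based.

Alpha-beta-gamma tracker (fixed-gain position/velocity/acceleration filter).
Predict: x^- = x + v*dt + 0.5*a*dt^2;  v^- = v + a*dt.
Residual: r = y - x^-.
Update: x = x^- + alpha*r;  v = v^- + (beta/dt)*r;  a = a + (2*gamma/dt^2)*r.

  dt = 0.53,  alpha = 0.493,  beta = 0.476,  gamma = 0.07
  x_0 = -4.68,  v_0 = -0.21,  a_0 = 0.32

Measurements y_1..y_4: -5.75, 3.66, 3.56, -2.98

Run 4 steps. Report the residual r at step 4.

step 1: x_pred=-4.7464  r=-1.0036  x^+=-5.2412  v^+=-0.9418  a^+=-0.1802
step 2: x_pred=-5.7656  r=9.4256  x^+=-1.1188  v^+=7.4280  a^+=4.5175
step 3: x_pred=3.4525  r=0.1075  x^+=3.5055  v^+=9.9188  a^+=4.5711
step 4: x_pred=9.4045  r=-12.3845  x^+=3.2989  v^+=1.2188  a^+=-1.6013

resid = -12.3845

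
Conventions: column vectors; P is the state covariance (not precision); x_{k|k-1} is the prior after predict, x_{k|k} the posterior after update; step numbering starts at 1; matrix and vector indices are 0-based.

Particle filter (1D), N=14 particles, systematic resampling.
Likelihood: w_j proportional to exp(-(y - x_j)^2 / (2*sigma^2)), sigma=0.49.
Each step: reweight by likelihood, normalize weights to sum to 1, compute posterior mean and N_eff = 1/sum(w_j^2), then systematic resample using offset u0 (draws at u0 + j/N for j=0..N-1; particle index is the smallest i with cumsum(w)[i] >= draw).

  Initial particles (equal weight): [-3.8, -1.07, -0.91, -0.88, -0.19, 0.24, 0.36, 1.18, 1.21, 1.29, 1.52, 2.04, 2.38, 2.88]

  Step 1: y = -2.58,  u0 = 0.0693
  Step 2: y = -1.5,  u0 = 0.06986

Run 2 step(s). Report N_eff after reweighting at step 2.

N_eff = 3.8647

step 1: w=[0.7616, 0.1464, 0.0508, 0.0411, 0.0001, 0.0000, 0.0000, 0.0000, 0.0000, 0.0000, 0.0000, 0.0000, 0.0000, 0.0000]  mean=-3.1330  Neff=1.6510  idx=[0, 0, 0, 0, 0, 0, 0, 0, 0, 0, 1, 1, 2, 3]
step 2: w=[0.0000, 0.0000, 0.0000, 0.0000, 0.0000, 0.0000, 0.0000, 0.0000, 0.0000, 0.0000, 0.2965, 0.2965, 0.2111, 0.1957]  mean=-0.9992  Neff=3.8647  idx=[10, 10, 10, 10, 11, 11, 11, 11, 12, 12, 12, 13, 13, 13]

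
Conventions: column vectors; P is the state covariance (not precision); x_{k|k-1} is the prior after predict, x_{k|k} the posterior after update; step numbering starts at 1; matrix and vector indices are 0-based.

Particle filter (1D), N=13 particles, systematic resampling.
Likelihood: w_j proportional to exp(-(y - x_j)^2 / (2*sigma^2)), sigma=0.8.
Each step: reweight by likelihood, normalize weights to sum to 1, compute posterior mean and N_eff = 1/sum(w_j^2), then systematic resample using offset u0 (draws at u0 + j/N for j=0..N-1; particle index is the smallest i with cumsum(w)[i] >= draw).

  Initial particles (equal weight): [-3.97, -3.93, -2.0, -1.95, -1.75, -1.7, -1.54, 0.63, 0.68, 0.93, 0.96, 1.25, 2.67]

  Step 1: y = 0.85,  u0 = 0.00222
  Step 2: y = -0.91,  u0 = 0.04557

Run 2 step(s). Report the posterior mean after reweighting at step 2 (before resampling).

step 1: w=[0.0000, 0.0000, 0.0004, 0.0004, 0.0010, 0.0013, 0.0023, 0.1961, 0.1991, 0.2026, 0.2017, 0.1797, 0.0153]  mean=0.8974  Neff=5.1982  idx=[5, 7, 7, 8, 8, 8, 9, 9, 10, 10, 10, 11, 11]
step 2: w=[0.3543, 0.0905, 0.0905, 0.0800, 0.0800, 0.0800, 0.0410, 0.0410, 0.0375, 0.0375, 0.0375, 0.0151, 0.0151]  mean=-0.1030  Neff=5.9128  idx=[0, 0, 0, 0, 0, 1, 2, 3, 4, 5, 6, 8, 10]

post_mean = -0.1030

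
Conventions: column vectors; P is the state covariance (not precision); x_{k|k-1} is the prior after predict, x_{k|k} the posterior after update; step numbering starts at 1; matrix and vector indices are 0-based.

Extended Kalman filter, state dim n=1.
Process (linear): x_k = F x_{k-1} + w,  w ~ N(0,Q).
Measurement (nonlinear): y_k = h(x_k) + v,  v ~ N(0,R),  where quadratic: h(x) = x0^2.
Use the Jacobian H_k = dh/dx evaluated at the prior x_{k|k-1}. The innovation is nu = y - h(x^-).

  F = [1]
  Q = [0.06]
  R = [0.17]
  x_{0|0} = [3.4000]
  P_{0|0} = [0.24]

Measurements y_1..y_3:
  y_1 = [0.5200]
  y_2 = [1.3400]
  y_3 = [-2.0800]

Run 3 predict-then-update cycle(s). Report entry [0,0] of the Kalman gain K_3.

K[0,0] = 0.2776

step 1: x^-=[3.4000]  P^-=[0.3000]  H_jac=[6.8000]  S=[14.0420]  K=[0.1453]  nu=[-11.0400]  x^+=[1.7961]  P^+=[0.0036]
step 2: x^-=[1.7961]  P^-=[0.0636]  H_jac=[3.5923]  S=[0.9911]  K=[0.2306]  nu=[-1.8861]  x^+=[1.3611]  P^+=[0.0109]
step 3: x^-=[1.3611]  P^-=[0.0709]  H_jac=[2.7223]  S=[0.6955]  K=[0.2776]  nu=[-3.9327]  x^+=[0.2696]  P^+=[0.0173]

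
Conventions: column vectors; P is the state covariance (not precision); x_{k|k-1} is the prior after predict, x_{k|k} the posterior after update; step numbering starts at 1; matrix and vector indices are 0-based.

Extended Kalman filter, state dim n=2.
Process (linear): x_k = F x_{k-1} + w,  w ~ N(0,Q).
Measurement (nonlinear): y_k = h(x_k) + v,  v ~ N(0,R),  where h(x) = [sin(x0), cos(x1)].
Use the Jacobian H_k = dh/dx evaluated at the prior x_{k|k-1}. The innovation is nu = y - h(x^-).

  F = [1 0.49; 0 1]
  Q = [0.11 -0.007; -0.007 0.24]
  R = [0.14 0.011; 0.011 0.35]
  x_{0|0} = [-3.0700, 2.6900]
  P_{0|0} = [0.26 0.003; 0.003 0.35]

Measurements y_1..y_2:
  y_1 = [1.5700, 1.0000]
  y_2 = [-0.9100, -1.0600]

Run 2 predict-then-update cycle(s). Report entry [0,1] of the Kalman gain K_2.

step 1: x^-=[-1.7519, 2.6900]  P^-=[0.4570 0.1675; 0.1675 0.5900]  H_jac=[-0.1801 0.0000; 0.0000 -0.4364]  S=[0.1548 0.0242; 0.0242 0.4624]  K=[-0.5111 -0.1314; -0.1088 -0.5512]  nu=[2.5536, 1.8998]  x^+=[-3.3067, 1.3650]  P^+=[0.4053 0.1183; 0.1183 0.4448]
step 2: x^-=[-2.6379, 1.3650]  P^-=[0.7380 0.3292; 0.3292 0.6848]  H_jac=[-0.8758 0.0000; 0.0000 -0.9789]  S=[0.7060 0.2932; 0.2932 1.0062]  K=[-0.8901 -0.0609; -0.1498 -0.6226]  nu=[-0.4273, -1.2644]  x^+=[-2.1805, 2.2161]  P^+=[0.1431 0.0318; 0.0318 0.2243]

K[0,1] = -0.0609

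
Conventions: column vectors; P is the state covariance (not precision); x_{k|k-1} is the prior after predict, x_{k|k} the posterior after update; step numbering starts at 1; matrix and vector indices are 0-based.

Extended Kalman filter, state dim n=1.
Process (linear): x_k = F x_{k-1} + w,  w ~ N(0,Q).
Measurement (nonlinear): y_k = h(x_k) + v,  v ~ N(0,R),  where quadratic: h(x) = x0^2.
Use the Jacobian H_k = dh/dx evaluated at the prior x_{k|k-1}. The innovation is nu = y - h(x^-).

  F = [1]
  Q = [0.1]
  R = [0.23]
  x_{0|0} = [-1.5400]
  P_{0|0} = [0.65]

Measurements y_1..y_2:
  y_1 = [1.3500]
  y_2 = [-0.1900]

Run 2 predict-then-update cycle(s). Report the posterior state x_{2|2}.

x_post = [-0.6954]

step 1: x^-=[-1.5400]  P^-=[0.7500]  H_jac=[-3.0800]  S=[7.3448]  K=[-0.3145]  nu=[-1.0216]  x^+=[-1.2187]  P^+=[0.0235]
step 2: x^-=[-1.2187]  P^-=[0.1235]  H_jac=[-2.4374]  S=[0.9636]  K=[-0.3123]  nu=[-1.6752]  x^+=[-0.6954]  P^+=[0.0295]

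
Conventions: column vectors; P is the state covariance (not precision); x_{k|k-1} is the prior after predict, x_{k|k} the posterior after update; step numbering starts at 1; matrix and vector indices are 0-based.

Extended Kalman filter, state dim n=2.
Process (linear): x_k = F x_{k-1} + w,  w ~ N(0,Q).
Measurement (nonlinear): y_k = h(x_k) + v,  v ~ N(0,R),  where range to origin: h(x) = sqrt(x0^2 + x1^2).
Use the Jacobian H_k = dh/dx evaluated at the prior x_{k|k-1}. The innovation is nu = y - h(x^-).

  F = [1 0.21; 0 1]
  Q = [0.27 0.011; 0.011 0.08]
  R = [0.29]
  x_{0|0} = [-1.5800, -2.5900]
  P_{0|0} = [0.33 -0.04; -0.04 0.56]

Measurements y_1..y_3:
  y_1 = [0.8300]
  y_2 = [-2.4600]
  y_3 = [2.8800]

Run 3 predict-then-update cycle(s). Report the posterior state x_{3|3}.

step 1: x^-=[-2.1239, -2.5900]  P^-=[0.6079 0.0886; 0.0886 0.6400]  H_jac=[-0.6341 -0.7733]  S=[1.0040]  K=[-0.4522; -0.5489]  nu=[-2.5195]  x^+=[-0.9846, -1.2071]  P^+=[0.4026 -0.1606; -0.1606 0.3375]
step 2: x^-=[-1.2381, -1.2071]  P^-=[0.6201 -0.0787; -0.0787 0.4175]  H_jac=[-0.7160 -0.6981]  S=[0.7327]  K=[-0.5310; -0.3209]  nu=[-4.1892]  x^+=[0.9862, 0.1372]  P^+=[0.4135 -0.2035; -0.2035 0.3421]
step 3: x^-=[1.0150, 0.1372]  P^-=[0.6131 -0.1207; -0.1207 0.4221]  H_jac=[0.9910 0.1340]  S=[0.8676]  K=[0.6816; -0.0727]  nu=[1.8557]  x^+=[2.2800, 0.0023]  P^+=[0.2100 -0.0777; -0.0777 0.4175]

x_post = [2.2800, 0.0023]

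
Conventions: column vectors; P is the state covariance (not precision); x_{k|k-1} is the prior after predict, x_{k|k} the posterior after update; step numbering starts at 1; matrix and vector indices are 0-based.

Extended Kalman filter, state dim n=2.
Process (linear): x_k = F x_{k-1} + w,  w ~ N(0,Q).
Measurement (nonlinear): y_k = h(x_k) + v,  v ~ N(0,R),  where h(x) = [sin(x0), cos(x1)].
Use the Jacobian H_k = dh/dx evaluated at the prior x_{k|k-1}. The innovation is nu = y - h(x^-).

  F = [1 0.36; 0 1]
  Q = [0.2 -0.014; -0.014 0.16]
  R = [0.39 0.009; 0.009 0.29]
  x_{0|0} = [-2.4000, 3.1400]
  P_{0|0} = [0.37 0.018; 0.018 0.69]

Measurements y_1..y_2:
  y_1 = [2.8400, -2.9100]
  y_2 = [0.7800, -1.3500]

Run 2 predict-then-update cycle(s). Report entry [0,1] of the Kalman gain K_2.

K[0,1] = 0.4196

step 1: x^-=[-1.2696, 3.1400]  P^-=[0.6724 0.2524; 0.2524 0.8500]  H_jac=[0.2967 0.0000; 0.0000 -0.0016]  S=[0.4492 0.0089; 0.0089 0.2900]  K=[0.4444 -0.0150; 0.1669 -0.0098]  nu=[3.7950, -1.9100]  x^+=[0.4455, 3.7920]  P^+=[0.5837 0.2191; 0.2191 0.8375]
step 2: x^-=[1.8106, 3.7920]  P^-=[1.0500 0.5066; 0.5066 0.9975]  H_jac=[-0.2375 0.0000; 0.0000 0.6055]  S=[0.4492 -0.0639; -0.0639 0.6558]  K=[-0.4955 0.4196; -0.1388 0.9076]  nu=[-0.1914, -0.5542]  x^+=[1.6729, 3.3156]  P^+=[0.7978 0.1936; 0.1936 0.4326]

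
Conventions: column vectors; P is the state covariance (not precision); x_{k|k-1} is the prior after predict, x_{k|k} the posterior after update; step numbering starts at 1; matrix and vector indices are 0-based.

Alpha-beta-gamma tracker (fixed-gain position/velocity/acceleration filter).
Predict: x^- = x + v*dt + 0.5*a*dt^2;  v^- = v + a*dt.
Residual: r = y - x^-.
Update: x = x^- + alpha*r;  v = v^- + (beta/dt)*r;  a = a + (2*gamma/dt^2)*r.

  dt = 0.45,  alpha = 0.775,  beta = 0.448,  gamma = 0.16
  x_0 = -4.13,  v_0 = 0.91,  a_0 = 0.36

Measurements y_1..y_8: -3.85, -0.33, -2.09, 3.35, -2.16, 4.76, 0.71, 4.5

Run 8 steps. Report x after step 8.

x_post = 3.6598

step 1: x_pred=-3.6841  r=-0.1660  x^+=-3.8127  v^+=0.9068  a^+=0.0978
step 2: x_pred=-3.3947  r=3.0647  x^+=-1.0196  v^+=4.0019  a^+=4.9408
step 3: x_pred=1.2815  r=-3.3715  x^+=-1.3314  v^+=2.8687  a^+=-0.3871
step 4: x_pred=-0.0797  r=3.4297  x^+=2.5783  v^+=6.1089  a^+=5.0327
step 5: x_pred=5.8369  r=-7.9969  x^+=-0.3607  v^+=0.4123  a^+=-7.6044
step 6: x_pred=-0.9451  r=5.7051  x^+=3.4763  v^+=2.6701  a^+=1.4111
step 7: x_pred=4.8208  r=-4.1108  x^+=1.6349  v^+=-0.7874  a^+=-5.0849
step 8: x_pred=0.7657  r=3.7343  x^+=3.6598  v^+=0.6420  a^+=0.8162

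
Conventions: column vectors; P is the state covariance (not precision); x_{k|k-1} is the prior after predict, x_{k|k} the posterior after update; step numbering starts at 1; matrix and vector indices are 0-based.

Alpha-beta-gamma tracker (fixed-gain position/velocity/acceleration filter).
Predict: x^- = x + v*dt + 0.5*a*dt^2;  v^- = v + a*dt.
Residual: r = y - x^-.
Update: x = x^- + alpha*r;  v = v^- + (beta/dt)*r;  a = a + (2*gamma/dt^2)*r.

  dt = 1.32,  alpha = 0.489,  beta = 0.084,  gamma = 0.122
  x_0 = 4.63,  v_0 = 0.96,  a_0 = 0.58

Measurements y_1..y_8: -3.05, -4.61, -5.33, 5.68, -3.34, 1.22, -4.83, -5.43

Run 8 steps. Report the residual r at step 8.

resid = -3.0898

step 1: x_pred=6.4025  r=-9.4525  x^+=1.7802  v^+=1.1241  a^+=-0.7437
step 2: x_pred=2.6161  r=-7.2261  x^+=-0.9175  v^+=-0.3174  a^+=-1.7556
step 3: x_pred=-2.8660  r=-2.4640  x^+=-4.0709  v^+=-2.7917  a^+=-2.1007
step 4: x_pred=-9.5860  r=15.2660  x^+=-2.1209  v^+=-4.5931  a^+=0.0371
step 5: x_pred=-8.1514  r=4.8114  x^+=-5.7986  v^+=-4.2379  a^+=0.7109
step 6: x_pred=-10.7733  r=11.9933  x^+=-4.9086  v^+=-2.5363  a^+=2.3904
step 7: x_pred=-6.1739  r=1.3439  x^+=-5.5168  v^+=0.7046  a^+=2.5786
step 8: x_pred=-2.3402  r=-3.0898  x^+=-3.8511  v^+=3.9117  a^+=2.1459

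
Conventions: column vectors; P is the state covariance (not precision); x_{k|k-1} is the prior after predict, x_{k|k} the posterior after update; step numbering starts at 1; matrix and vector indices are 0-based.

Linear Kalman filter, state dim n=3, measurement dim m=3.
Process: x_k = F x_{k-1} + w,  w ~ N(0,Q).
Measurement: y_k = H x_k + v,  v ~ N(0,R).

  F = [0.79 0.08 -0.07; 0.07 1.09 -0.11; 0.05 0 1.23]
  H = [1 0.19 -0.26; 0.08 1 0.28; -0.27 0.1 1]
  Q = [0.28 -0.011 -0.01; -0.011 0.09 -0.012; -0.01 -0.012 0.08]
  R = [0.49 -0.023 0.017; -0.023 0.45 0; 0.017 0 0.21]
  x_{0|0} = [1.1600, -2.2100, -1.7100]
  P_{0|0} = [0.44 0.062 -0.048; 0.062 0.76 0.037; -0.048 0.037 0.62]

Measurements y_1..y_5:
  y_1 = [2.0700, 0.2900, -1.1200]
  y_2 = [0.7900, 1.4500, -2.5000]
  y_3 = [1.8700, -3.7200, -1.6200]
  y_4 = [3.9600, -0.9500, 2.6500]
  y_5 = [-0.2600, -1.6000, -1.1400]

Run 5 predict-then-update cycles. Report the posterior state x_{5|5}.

x_post = [0.9623, -1.3432, 0.1785]

step 1: x^-=[0.8593, -2.1396, -2.0453]  P^-=[0.5752 0.1394 -0.0886; 0.1394 1.0039 -0.0452; -0.0886 -0.0452 1.0132]  S=[1.2735 0.2679 -0.4781; 0.2679 1.5301 0.2883; -0.4781 0.2883 1.3064]  K=[0.4851 0.0206 -0.0030; 0.0937 0.6571 -0.0973; 0.0163 -0.0017 0.7967]  nu=[1.0854, 2.9335, 1.3713]  x^+=[1.4421, -0.2437, -0.9401]  P^+=[0.2682 -0.0471 0.0847; -0.0471 0.3149 -0.0630; 0.0847 -0.0630 0.1968]
step 2: x^-=[1.1856, -0.0613, -1.0843]  P^-=[0.4357 -0.0104 0.0593; -0.0104 0.4745 -0.1179; 0.0593 -0.1179 0.3888]  S=[0.9460 0.1029 -0.1491; 0.1029 0.8927 0.0287; -0.1491 0.0287 0.5803]  K=[0.4447 -0.0057 0.0122; 0.0426 0.4929 -0.1300; 0.0350 -0.0292 0.6326]  nu=[-0.6659, 1.7200, -1.0895]  x^+=[0.8664, 0.8997, -1.8469]  P^+=[0.2506 -0.0562 0.0834; -0.0562 0.2438 -0.0661; 0.0834 -0.0661 0.1626]
step 3: x^-=[0.8857, 1.2445, -2.2284]  P^-=[0.4232 -0.0254 0.0599; -0.0254 0.3889 -0.1181; 0.0599 -0.1181 0.3368]  S=[0.9209 0.0744 -0.1339; 0.0744 0.8005 0.0095; -0.1339 0.0095 0.5270]  K=[0.4387 -0.0093 0.0037; 0.0304 0.4408 -0.1376; 0.0350 -0.0341 0.5956]  nu=[0.1684, -4.4114, 0.7231]  x^+=[1.0032, -0.7943, -1.6414]  P^+=[0.2469 -0.0566 0.0806; -0.0566 0.2206 -0.0657; 0.0806 -0.0657 0.1540]
step 4: x^-=[0.8438, -0.6150, -1.9688]  P^-=[0.4210 -0.0278 0.0578; -0.0278 0.3610 -0.1167; 0.0578 -0.1167 0.3235]  S=[0.9168 0.0666 -0.1325; 0.0666 0.7719 0.0052; -0.1325 0.0052 0.5148]  K=[0.4375 -0.0091 -0.0012; 0.0269 0.4211 -0.1393; 0.0342 -0.0347 0.5846]  nu=[2.7211, 0.1487, 4.9081]  x^+=[2.0274, -1.1628, 0.9885]  P^+=[0.2458 -0.0560 0.0792; -0.0560 0.2116 -0.0651; 0.0792 -0.0651 0.1512]
step 5: x^-=[1.4394, -1.2342, 1.3172]  P^-=[0.4204 -0.0281 0.0567; -0.0281 0.3503 -0.1155; 0.0567 -0.1155 0.3192]  S=[0.9159 0.0640 -0.1325; 0.0640 0.7613 0.0042; -0.1325 0.0042 0.5111]  K=[0.4372 -0.0086 -0.0032; 0.0258 0.4132 -0.1393; 0.0338 -0.0344 0.5809]  nu=[-1.1225, -0.8497, -1.9451]  x^+=[0.9623, -1.3432, 0.1785]  P^+=[0.2454 -0.0555 0.0786; -0.0555 0.2079 -0.0646; 0.0786 -0.0646 0.1502]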